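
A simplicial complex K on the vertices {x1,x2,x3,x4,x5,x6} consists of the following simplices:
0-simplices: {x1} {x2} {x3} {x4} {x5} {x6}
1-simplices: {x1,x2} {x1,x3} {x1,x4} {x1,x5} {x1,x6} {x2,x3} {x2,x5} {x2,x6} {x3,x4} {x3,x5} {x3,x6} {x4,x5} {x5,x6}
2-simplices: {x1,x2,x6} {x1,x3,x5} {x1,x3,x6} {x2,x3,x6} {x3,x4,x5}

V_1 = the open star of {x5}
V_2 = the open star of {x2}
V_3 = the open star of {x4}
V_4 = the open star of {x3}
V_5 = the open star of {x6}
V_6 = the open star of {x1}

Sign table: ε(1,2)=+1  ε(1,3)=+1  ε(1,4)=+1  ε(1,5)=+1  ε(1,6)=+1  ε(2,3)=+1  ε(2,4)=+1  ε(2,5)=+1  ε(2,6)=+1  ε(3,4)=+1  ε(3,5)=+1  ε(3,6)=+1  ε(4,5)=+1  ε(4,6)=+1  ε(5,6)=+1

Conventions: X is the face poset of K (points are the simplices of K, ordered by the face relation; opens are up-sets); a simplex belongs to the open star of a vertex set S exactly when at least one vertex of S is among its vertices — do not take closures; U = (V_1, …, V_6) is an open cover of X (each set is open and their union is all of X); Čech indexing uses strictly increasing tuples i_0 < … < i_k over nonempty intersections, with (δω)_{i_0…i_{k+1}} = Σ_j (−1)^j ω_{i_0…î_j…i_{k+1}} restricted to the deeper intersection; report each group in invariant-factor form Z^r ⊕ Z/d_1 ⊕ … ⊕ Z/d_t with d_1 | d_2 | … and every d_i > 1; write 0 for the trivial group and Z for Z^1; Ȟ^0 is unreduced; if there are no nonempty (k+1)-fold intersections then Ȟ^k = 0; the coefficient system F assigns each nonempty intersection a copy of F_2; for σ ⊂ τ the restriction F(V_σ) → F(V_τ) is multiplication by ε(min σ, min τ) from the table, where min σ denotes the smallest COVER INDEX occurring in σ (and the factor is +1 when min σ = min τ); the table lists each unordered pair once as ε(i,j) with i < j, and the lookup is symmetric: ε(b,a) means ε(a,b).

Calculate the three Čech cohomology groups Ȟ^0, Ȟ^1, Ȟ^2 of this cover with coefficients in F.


Ȟ^0 = Z/2,  Ȟ^1 = Z/2 ⊕ Z/2 ⊕ Z/2,  Ȟ^2 = 0

nonempty intersections:
  V1={{x5},{x1,x5},{x2,x5},{x3,x5},{x4,x5},{x5,x6},{x1,x3,x5},{x3,x4,x5}} V2={{x2},{x1,x2},{x2,x3},{x2,x5},{x2,x6},{x1,x2,x6},{x2,x3,x6}} V3={{x4},{x1,x4},{x3,x4},{x4,x5},{x3,x4,x5}} V4={{x3},{x1,x3},{x2,x3},{x3,x4},{x3,x5},{x3,x6},{x1,x3,x5},{x1,x3,x6},{x2,x3,x6},{x3,x4,x5}} V5={{x6},{x1,x6},{x2,x6},{x3,x6},{x5,x6},{x1,x2,x6},{x1,x3,x6},{x2,x3,x6}} V6={{x1},{x1,x2},{x1,x3},{x1,x4},{x1,x5},{x1,x6},{x1,x2,x6},{x1,x3,x5},{x1,x3,x6}}
  V12={{x2,x5}} V13={{x4,x5},{x3,x4,x5}} V14={{x3,x5},{x1,x3,x5},{x3,x4,x5}} V15={{x5,x6}} V16={{x1,x5},{x1,x3,x5}} V24={{x2,x3},{x2,x3,x6}} V25={{x2,x6},{x1,x2,x6},{x2,x3,x6}} V26={{x1,x2},{x1,x2,x6}} V34={{x3,x4},{x3,x4,x5}} V36={{x1,x4}} V45={{x3,x6},{x1,x3,x6},{x2,x3,x6}} V46={{x1,x3},{x1,x3,x5},{x1,x3,x6}} V56={{x1,x6},{x1,x2,x6},{x1,x3,x6}}
  V134={{x3,x4,x5}} V146={{x1,x3,x5}} V245={{x2,x3,x6}} V256={{x1,x2,x6}} V456={{x1,x3,x6}}
C dims 6,13,5; δ0: rk_F2 5; δ1: rk_F2 5
Ȟ^0: (6−5)−0=1 ⇒ Z/2
Ȟ^1: (13−5)−5=3 ⇒ Z/2 ⊕ Z/2 ⊕ Z/2
Ȟ^2: (5−0)−5=0 ⇒ 0


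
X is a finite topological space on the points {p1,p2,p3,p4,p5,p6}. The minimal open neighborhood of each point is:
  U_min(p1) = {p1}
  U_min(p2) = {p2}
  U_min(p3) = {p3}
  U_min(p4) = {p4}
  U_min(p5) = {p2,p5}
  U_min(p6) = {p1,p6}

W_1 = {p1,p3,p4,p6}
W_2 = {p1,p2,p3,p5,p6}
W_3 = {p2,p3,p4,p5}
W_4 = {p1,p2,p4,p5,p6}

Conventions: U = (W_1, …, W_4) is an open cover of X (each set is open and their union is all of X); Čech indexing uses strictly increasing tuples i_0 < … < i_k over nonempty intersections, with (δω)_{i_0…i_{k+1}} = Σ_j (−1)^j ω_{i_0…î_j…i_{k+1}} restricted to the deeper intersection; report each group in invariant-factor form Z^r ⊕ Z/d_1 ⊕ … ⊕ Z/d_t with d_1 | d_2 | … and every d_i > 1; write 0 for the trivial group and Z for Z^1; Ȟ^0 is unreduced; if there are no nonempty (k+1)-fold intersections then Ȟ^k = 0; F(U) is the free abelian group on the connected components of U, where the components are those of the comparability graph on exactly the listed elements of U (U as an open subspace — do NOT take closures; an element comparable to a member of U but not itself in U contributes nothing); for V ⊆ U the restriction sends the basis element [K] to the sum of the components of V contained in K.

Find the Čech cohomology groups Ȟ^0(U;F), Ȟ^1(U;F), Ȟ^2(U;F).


nonempty intersections:
  W12={p1,p3,p6} W13={p3,p4} W14={p1,p4,p6} W23={p2,p3,p5} W24={p1,p2,p5,p6} W34={p2,p4,p5}
  W123={p3} W124={p1,p6} W134={p4} W234={p2,p5}
components per intersection:
  W1: {p1,p6} {p3} {p4}
  W2: {p1,p6} {p2,p5} {p3}
  W3: {p2,p5} {p3} {p4}
  W4: {p1,p6} {p2,p5} {p4}
  W12: {p1,p6} {p3}
  W13: {p3} {p4}
  W14: {p1,p6} {p4}
  W23: {p2,p5} {p3}
  W24: {p1,p6} {p2,p5}
  W34: {p2,p5} {p4}
  W123: {p3}
  W124: {p1,p6}
  W134: {p4}
  W234: {p2,p5}
C dims 12,12,4; δ0: rk 8, SNF 1^8; δ1: rk 4, SNF 1^4
Ȟ^0: (12−8)−0=4 ⇒ Z^4
Ȟ^1: (12−4)−8=0 ⇒ 0
Ȟ^2: (4−0)−4=0 ⇒ 0

Ȟ^0(U;F) ≅ Z^4,  Ȟ^1(U;F) ≅ 0,  Ȟ^2(U;F) ≅ 0


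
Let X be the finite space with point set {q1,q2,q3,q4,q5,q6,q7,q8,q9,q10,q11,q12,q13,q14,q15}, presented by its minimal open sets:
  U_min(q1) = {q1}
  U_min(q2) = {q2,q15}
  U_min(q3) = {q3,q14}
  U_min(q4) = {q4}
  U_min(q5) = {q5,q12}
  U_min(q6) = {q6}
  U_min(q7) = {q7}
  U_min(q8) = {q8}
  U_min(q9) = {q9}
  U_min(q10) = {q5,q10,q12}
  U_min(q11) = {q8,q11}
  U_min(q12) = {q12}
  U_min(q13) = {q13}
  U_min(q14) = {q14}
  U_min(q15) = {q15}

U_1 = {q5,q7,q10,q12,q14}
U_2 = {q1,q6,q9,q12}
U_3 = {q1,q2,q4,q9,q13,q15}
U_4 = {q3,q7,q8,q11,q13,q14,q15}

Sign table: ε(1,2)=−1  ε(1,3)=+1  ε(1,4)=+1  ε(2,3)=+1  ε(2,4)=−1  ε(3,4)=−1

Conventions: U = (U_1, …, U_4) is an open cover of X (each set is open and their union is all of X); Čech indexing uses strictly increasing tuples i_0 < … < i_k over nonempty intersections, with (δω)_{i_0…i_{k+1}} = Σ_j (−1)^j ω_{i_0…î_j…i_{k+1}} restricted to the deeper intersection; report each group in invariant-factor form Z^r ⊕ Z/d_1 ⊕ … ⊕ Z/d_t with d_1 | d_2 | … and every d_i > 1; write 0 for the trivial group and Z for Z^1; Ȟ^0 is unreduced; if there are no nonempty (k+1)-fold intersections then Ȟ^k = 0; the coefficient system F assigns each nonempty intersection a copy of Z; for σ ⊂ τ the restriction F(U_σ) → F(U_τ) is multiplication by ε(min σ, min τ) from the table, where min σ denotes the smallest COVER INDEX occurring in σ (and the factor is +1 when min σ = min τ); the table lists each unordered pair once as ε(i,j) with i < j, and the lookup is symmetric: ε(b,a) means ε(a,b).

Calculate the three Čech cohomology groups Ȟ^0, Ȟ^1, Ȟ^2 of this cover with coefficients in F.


nerve simplices:
  U12={q12} U14={q7,q14} U23={q1,q9} U34={q13,q15}
C dims 4,4; δ0: rk 3, SNF 1^3
degree 0: 4−3−0 = 1 → Ȟ^0 ≅ Z
degree 1: 4−0−3 = 1 → Ȟ^1 ≅ Z
degree 2: 0−0−0 = 0 → Ȟ^2 ≅ 0

Ȟ^0 ≅ Z,  Ȟ^1 ≅ Z,  Ȟ^2 ≅ 0


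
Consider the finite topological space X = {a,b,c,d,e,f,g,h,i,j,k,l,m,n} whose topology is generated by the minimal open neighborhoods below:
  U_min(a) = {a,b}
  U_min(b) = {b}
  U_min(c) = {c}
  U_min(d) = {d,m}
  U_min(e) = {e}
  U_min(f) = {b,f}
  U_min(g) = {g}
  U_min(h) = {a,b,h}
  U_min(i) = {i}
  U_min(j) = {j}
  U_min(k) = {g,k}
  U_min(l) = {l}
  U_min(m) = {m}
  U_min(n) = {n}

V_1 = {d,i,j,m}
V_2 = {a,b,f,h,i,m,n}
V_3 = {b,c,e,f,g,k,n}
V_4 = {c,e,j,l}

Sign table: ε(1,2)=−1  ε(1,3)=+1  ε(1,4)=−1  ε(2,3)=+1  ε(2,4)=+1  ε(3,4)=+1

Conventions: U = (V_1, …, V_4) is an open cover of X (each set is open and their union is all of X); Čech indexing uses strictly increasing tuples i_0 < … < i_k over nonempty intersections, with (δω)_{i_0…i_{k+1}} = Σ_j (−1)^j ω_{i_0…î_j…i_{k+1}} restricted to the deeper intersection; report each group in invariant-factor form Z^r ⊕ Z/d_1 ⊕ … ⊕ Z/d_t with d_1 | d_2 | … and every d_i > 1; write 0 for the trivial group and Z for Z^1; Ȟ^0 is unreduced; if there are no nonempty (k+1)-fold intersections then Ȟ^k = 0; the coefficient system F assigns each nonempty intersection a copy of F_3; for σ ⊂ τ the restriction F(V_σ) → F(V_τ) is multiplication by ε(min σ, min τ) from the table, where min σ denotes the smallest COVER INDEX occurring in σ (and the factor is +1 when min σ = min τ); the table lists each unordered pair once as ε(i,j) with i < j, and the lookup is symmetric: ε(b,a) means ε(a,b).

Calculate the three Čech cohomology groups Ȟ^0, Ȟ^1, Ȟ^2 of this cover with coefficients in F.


Ȟ^0 ≅ Z/3; Ȟ^1 ≅ Z/3; Ȟ^2 ≅ 0

nonempty intersections:
  V12={i,m} V14={j} V23={b,f,n} V34={c,e}
C dims 4,4; δ0: rk_F3 3
Ȟ^0: (4−3)−0=1 ⇒ Z/3
Ȟ^1: (4−0)−3=1 ⇒ Z/3
Ȟ^2: (0−0)−0=0 ⇒ 0


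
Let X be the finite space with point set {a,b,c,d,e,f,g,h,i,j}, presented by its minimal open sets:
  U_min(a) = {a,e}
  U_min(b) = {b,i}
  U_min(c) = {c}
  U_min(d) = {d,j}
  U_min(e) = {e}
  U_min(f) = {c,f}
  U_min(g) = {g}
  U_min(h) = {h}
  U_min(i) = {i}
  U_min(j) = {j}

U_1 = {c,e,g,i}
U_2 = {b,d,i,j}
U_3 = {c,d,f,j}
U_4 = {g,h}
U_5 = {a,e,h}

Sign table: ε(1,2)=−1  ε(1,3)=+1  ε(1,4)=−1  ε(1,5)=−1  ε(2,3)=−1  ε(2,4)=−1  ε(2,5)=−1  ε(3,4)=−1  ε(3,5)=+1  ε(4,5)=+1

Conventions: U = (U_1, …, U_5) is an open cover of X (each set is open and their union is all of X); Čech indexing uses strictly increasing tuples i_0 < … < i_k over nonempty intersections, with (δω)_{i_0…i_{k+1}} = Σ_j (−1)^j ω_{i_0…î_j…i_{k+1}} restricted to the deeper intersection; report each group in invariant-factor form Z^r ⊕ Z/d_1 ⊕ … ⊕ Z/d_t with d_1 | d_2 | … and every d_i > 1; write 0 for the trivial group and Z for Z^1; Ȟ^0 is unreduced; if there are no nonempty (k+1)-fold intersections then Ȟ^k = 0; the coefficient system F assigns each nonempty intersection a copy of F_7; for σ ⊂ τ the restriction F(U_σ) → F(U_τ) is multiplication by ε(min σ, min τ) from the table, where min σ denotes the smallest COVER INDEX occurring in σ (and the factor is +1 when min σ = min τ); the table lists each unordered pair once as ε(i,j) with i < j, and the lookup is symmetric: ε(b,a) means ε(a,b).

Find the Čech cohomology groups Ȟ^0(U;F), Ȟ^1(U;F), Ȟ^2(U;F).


nonempty overlaps:
  U12={i} U13={c} U14={g} U15={e} U23={d,j} U45={h}
C dims 5,6; δ0: rk_F7 4
degree 0: 5−4−0 = 1 → Ȟ^0 ≅ Z/7
degree 1: 6−0−4 = 2 → Ȟ^1 ≅ Z/7 ⊕ Z/7
degree 2: 0−0−0 = 0 → Ȟ^2 ≅ 0

Ȟ^0 = Z/7, Ȟ^1 = Z/7 ⊕ Z/7, Ȟ^2 = 0


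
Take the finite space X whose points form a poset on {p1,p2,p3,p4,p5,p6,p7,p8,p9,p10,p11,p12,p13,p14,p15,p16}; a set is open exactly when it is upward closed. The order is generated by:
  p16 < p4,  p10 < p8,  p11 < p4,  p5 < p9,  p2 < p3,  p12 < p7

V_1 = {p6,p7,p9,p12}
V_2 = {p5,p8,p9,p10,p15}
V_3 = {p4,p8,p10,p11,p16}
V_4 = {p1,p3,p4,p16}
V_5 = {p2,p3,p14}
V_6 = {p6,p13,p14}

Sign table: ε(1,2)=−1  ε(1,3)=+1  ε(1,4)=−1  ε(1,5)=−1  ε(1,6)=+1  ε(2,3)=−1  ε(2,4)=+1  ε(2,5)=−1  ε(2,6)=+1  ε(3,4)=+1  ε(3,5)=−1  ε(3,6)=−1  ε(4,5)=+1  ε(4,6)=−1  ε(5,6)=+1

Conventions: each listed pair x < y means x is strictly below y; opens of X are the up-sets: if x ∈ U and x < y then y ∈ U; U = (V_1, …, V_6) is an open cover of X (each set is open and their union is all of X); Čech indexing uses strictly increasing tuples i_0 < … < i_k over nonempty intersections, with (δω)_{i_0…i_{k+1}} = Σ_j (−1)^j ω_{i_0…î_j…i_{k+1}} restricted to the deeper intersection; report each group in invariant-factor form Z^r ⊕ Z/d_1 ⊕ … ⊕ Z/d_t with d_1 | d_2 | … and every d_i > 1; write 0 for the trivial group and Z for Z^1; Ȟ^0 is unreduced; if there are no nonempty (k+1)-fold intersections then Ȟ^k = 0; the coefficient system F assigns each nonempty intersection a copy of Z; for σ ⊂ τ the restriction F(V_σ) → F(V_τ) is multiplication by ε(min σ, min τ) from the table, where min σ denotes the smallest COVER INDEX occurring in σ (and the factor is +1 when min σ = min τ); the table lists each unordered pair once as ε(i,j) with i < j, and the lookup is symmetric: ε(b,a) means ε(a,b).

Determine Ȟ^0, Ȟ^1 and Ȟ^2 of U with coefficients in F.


nonempty overlaps:
  V12={p9} V16={p6} V23={p8,p10} V34={p4,p16} V45={p3} V56={p14}
C dims 6,6; δ0: rk 5, SNF 1^5
degree 0: 6−5−0 = 1 → Ȟ^0 ≅ Z
degree 1: 6−0−5 = 1 → Ȟ^1 ≅ Z
degree 2: 0−0−0 = 0 → Ȟ^2 ≅ 0

Ȟ^0 = Z, Ȟ^1 = Z, Ȟ^2 = 0


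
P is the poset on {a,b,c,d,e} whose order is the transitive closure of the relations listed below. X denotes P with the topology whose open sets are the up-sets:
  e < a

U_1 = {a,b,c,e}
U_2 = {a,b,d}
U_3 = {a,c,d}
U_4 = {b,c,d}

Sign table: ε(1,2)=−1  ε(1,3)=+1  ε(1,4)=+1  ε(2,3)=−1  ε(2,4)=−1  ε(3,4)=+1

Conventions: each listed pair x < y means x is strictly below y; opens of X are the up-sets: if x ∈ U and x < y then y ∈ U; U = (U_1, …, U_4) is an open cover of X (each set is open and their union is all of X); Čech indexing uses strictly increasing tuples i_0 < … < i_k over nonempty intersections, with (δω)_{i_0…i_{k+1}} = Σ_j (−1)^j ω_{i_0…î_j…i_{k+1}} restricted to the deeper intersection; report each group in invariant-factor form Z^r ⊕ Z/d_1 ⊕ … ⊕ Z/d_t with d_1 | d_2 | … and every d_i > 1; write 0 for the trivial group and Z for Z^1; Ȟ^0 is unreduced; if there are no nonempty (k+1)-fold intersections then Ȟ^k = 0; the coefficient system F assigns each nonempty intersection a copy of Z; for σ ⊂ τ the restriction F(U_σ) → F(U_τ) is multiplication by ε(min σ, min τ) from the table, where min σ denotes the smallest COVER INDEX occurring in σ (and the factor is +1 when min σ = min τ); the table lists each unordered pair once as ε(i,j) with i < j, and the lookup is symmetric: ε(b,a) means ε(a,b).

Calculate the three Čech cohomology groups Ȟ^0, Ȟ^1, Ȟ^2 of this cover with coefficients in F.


nonempty intersections:
  U12={a,b} U13={a,c} U14={b,c} U23={a,d} U24={b,d} U34={c,d}
  U123={a} U124={b} U134={c} U234={d}
C dims 4,6,4; δ0: rk 3, SNF 1^3; δ1: rk 3, SNF 1^3
Ȟ^0: (4−3)−0=1 ⇒ Z
Ȟ^1: (6−3)−3=0 ⇒ 0
Ȟ^2: (4−0)−3=1 ⇒ Z

Ȟ^0(U;F) ≅ Z; Ȟ^1(U;F) ≅ 0; Ȟ^2(U;F) ≅ Z


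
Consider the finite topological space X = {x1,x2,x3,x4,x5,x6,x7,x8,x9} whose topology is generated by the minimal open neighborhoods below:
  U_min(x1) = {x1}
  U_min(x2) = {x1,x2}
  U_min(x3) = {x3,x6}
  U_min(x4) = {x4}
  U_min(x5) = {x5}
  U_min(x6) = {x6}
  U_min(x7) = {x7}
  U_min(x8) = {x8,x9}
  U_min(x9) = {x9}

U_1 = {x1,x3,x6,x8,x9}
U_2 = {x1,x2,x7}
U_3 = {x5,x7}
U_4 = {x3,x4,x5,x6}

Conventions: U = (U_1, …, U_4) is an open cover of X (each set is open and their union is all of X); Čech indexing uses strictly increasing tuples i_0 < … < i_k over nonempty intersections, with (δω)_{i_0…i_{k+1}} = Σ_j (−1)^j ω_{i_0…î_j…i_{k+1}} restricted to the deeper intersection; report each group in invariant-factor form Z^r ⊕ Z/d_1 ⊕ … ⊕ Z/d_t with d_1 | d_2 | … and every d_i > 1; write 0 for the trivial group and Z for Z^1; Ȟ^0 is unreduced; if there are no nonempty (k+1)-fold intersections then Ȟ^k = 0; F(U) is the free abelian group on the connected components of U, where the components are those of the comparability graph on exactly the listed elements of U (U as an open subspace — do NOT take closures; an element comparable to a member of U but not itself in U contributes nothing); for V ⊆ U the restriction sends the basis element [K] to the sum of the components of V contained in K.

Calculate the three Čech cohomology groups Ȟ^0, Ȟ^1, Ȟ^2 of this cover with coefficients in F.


nerve simplices:
  U12={x1} U14={x3,x6} U23={x7} U34={x5}
components per intersection:
  U1: {x1} {x3,x6} {x8,x9}
  U2: {x1,x2} {x7}
  U3: {x5} {x7}
  U4: {x3,x6} {x4} {x5}
  U12: {x1}
  U14: {x3,x6}
  U23: {x7}
  U34: {x5}
C dims 10,4; δ0: rk 4, SNF 1^4
degree 0: 10−4−0 = 6 → Ȟ^0 ≅ Z^6
degree 1: 4−0−4 = 0 → Ȟ^1 ≅ 0
degree 2: 0−0−0 = 0 → Ȟ^2 ≅ 0

Ȟ^0 ≅ Z^6, Ȟ^1 ≅ 0 and Ȟ^2 ≅ 0


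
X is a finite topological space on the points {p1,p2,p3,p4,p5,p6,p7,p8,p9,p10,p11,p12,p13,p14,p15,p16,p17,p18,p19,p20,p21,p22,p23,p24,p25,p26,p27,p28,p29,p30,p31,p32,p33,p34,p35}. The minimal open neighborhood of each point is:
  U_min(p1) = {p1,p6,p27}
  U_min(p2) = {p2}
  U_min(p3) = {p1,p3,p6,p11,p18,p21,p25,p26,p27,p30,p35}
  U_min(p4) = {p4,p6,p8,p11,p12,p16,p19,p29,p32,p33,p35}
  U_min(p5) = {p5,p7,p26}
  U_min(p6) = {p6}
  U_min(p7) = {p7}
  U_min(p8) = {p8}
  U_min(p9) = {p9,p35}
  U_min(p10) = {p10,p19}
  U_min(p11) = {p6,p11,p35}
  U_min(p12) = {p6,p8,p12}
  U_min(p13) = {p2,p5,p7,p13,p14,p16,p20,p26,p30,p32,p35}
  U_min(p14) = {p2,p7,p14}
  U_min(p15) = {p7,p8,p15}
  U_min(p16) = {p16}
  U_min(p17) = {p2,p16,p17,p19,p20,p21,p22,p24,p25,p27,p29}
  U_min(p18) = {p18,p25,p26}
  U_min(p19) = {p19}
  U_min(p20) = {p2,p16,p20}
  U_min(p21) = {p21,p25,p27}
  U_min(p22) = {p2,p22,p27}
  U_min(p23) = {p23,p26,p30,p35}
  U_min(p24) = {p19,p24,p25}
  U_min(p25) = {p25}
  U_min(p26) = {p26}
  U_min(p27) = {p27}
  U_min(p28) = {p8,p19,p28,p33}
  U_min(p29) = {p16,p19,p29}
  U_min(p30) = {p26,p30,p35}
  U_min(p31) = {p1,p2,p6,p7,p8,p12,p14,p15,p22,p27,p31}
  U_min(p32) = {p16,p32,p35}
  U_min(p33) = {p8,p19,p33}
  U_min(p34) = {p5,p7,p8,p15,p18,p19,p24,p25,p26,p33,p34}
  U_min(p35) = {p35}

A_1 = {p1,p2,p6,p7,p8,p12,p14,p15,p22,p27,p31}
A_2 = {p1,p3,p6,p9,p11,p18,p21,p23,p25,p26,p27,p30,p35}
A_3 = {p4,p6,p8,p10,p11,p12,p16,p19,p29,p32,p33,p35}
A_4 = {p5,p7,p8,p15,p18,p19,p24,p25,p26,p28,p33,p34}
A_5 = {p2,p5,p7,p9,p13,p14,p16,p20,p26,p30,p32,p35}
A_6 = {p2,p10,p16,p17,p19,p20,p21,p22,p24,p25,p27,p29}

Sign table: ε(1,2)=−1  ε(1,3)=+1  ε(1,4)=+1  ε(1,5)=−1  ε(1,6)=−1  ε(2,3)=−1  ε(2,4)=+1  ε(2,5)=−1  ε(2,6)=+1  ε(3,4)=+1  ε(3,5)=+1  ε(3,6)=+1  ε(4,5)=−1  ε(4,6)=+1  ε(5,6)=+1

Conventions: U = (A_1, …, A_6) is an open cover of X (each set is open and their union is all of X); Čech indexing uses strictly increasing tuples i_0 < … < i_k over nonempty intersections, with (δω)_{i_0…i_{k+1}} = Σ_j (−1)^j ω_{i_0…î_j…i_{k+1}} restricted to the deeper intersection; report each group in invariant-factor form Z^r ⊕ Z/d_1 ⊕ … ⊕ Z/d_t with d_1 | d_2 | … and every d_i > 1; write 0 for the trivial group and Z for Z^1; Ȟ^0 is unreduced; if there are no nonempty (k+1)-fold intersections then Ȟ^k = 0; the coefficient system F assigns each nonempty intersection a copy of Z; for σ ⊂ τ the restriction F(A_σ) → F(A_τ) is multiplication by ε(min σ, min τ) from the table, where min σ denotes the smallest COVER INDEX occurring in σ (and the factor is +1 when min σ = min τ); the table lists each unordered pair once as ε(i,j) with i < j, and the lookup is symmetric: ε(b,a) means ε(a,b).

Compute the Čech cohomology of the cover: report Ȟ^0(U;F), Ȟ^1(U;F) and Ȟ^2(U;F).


intersection data:
  A12={p1,p6,p27} A13={p6,p8,p12} A14={p7,p8,p15} A15={p2,p7,p14} A16={p2,p22,p27} A23={p6,p11,p35} A24={p18,p25,p26} A25={p9,p26,p30,p35} A26={p21,p25,p27} A34={p8,p19,p33} A35={p16,p32,p35} A36={p10,p16,p19,p29} A45={p5,p7,p26} A46={p19,p24,p25} A56={p2,p16,p20}
  A123={p6} A126={p27} A134={p8} A145={p7} A156={p2} A235={p35} A245={p26} A246={p25} A346={p19} A356={p16}
C dims 6,15,10; δ0: rk 6, SNF 1^5·2; δ1: rk 9, SNF 1^9
Ȟ^0 = (6 − 6) − 0 = 0, so Ȟ^0 ≅ 0
Ȟ^1 = (15 − 9) − 6 = 0 plus torsion [2], so Ȟ^1 ≅ Z/2
Ȟ^2 = (10 − 0) − 9 = 1, so Ȟ^2 ≅ Z

Ȟ^0 ≅ 0; Ȟ^1 ≅ Z/2; Ȟ^2 ≅ Z


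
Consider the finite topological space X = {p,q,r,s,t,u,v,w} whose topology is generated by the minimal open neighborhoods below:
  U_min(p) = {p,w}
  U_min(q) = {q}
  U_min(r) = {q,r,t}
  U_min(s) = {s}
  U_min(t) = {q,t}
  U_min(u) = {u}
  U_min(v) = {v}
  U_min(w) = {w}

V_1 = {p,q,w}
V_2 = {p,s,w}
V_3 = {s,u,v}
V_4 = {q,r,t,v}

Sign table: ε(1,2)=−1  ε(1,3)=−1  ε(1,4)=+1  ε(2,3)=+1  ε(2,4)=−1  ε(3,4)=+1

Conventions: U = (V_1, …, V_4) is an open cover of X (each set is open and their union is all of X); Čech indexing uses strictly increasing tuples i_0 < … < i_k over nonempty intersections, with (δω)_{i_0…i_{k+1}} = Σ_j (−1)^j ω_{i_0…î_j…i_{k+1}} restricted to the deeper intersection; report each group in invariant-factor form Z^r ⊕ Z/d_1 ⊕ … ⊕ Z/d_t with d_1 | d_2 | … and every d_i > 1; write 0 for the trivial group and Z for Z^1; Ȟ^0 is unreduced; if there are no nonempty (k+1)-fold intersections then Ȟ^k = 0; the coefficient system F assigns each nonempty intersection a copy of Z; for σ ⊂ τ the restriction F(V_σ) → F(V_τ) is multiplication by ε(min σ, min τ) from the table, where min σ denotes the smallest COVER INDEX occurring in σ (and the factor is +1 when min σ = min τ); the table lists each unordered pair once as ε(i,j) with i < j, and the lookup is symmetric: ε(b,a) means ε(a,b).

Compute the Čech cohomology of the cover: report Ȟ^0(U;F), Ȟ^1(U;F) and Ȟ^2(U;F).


Ȟ^0(U;F) ≅ 0,  Ȟ^1(U;F) ≅ Z/2,  Ȟ^2(U;F) ≅ 0

nonempty intersections:
  V12={p,w} V14={q} V23={s} V34={v}
C dims 4,4; δ0: rk 4, SNF 1^3·2
Ȟ^0: (4−4)−0=0 ⇒ 0
Ȟ^1: (4−0)−4=0 plus torsion [2] ⇒ Z/2
Ȟ^2: (0−0)−0=0 ⇒ 0


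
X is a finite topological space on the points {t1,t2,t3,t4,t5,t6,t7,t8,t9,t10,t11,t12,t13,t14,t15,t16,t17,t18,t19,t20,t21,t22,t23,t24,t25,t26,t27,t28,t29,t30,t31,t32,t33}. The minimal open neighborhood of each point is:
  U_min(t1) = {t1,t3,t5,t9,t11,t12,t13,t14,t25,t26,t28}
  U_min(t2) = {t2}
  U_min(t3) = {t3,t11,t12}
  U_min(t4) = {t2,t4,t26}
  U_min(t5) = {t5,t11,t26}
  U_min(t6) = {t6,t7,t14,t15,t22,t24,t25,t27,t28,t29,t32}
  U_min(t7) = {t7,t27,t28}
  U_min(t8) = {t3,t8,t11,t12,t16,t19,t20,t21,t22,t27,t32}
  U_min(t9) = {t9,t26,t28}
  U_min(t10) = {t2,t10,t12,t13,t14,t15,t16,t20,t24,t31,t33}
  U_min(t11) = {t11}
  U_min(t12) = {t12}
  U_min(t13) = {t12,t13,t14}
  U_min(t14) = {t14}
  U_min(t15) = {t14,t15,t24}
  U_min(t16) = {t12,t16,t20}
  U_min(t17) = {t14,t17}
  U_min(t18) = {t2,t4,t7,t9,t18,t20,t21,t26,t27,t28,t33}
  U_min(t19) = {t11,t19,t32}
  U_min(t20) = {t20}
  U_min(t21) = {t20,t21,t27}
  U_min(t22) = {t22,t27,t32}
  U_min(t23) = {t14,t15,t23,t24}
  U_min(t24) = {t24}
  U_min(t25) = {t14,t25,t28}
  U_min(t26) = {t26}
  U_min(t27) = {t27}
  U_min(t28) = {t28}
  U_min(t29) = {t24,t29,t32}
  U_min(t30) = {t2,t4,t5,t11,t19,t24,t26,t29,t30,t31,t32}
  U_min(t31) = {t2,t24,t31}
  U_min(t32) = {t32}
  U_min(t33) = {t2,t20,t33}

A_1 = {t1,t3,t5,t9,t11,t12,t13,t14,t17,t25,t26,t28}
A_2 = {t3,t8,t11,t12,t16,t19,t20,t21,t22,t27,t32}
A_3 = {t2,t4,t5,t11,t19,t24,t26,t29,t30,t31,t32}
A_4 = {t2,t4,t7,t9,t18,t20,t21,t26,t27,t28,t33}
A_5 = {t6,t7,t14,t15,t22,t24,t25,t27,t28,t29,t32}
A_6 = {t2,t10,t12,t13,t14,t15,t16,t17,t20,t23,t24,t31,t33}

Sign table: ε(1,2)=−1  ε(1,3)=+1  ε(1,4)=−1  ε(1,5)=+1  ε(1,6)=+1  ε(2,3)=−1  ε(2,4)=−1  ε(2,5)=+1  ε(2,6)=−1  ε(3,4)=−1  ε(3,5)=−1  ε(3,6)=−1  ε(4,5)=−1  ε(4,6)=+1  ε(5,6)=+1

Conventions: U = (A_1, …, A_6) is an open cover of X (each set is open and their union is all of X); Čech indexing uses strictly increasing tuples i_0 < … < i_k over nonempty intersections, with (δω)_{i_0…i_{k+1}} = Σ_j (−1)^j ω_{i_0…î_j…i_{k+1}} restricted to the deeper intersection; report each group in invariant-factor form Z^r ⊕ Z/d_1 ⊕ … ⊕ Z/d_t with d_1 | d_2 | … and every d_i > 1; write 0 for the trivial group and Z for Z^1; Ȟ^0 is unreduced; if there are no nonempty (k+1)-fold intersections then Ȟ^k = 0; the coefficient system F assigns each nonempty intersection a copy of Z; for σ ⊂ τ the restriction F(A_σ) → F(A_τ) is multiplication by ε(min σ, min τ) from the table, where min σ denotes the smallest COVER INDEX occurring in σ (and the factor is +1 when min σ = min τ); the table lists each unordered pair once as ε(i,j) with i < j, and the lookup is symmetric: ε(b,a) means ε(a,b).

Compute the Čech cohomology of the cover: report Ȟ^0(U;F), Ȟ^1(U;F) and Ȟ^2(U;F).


Ȟ^0 ≅ 0, Ȟ^1 ≅ Z/2, Ȟ^2 ≅ Z

nonempty overlaps:
  A12={t3,t11,t12} A13={t5,t11,t26} A14={t9,t26,t28} A15={t14,t25,t28} A16={t12,t13,t14,t17} A23={t11,t19,t32} A24={t20,t21,t27} A25={t22,t27,t32} A26={t12,t16,t20} A34={t2,t4,t26} A35={t24,t29,t32} A36={t2,t24,t31} A45={t7,t27,t28} A46={t2,t20,t33} A56={t14,t15,t24}
  A123={t11} A126={t12} A134={t26} A145={t28} A156={t14} A235={t32} A245={t27} A246={t20} A346={t2} A356={t24}
C dims 6,15,10; δ0: rk 6, SNF 1^5·2; δ1: rk 9, SNF 1^9
degree 0: 6−6−0 = 0 → Ȟ^0 ≅ 0
degree 1: 15−9−6 = 0 plus torsion [2] → Ȟ^1 ≅ Z/2
degree 2: 10−0−9 = 1 → Ȟ^2 ≅ Z


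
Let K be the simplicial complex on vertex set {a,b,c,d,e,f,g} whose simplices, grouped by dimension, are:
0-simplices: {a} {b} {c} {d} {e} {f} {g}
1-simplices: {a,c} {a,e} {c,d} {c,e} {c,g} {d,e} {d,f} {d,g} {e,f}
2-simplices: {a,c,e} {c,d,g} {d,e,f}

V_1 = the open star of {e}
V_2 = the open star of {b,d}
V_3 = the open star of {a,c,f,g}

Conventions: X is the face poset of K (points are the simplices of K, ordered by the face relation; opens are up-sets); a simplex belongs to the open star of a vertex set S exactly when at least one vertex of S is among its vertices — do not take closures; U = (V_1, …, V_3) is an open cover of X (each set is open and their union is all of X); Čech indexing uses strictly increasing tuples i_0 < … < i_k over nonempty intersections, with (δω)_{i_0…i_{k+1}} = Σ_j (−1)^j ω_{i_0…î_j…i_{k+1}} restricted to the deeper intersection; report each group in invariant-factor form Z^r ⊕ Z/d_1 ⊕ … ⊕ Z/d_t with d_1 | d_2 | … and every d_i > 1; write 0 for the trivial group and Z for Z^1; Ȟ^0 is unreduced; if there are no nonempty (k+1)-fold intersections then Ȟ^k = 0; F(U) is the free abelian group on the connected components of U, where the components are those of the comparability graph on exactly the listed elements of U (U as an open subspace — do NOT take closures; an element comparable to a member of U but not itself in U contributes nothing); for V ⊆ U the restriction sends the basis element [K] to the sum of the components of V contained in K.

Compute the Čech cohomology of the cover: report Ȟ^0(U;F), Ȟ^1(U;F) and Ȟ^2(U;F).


nonempty intersections:
  V1={{e},{a,e},{c,e},{d,e},{e,f},{a,c,e},{d,e,f}} V2={{b},{d},{c,d},{d,e},{d,f},{d,g},{c,d,g},{d,e,f}} V3={{a},{c},{f},{g},{a,c},{a,e},{c,d},{c,e},{c,g},{d,f},{d,g},{e,f},{a,c,e},{c,d,g},{d,e,f}}
  V12={{d,e},{d,e,f}} V13={{a,e},{c,e},{e,f},{a,c,e},{d,e,f}} V23={{c,d},{d,f},{d,g},{c,d,g},{d,e,f}}
  V123={{d,e,f}}
components per intersection:
  V1: {{e},{a,e},{c,e},{d,e},{e,f},{a,c,e},{d,e,f}}
  V2: {{b}} {{d},{c,d},{d,e},{d,f},{d,g},{c,d,g},{d,e,f}}
  V3: {{a},{c},{g},{a,c},{a,e},{c,d},{c,e},{c,g},{d,g},{a,c,e},{c,d,g}} {{f},{d,f},{e,f},{d,e,f}}
  V12: {{d,e},{d,e,f}}
  V13: {{a,e},{c,e},{a,c,e}} {{e,f},{d,e,f}}
  V23: {{c,d},{d,g},{c,d,g}} {{d,f},{d,e,f}}
  V123: {{d,e,f}}
C dims 5,5,1; δ0: rk 3, SNF 1^3; δ1: rk 1, SNF 1^1
Ȟ^0: (5−3)−0=2 ⇒ Z^2
Ȟ^1: (5−1)−3=1 ⇒ Z
Ȟ^2: (1−0)−1=0 ⇒ 0

Ȟ^0(U;F) ≅ Z^2,  Ȟ^1(U;F) ≅ Z,  Ȟ^2(U;F) ≅ 0


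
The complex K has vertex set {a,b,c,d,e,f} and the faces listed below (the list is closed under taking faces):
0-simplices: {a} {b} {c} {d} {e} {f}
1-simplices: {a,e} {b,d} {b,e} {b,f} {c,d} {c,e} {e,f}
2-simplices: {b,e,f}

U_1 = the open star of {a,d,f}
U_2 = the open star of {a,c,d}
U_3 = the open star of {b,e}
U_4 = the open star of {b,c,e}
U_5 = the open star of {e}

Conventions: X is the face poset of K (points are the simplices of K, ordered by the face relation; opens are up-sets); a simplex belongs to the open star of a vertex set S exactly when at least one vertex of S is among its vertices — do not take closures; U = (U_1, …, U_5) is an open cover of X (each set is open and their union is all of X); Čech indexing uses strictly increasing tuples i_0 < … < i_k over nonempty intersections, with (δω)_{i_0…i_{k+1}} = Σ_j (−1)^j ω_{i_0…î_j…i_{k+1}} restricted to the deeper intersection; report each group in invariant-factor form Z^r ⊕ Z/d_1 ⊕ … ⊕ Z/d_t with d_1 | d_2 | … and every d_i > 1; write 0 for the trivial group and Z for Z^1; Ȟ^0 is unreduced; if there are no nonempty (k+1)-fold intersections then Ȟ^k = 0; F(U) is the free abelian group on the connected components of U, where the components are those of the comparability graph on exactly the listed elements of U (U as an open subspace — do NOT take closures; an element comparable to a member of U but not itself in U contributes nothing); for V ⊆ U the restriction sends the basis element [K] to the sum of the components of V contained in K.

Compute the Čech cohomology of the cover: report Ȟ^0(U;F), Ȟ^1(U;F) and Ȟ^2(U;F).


Ȟ^0 = Z,  Ȟ^1 = Z,  Ȟ^2 = 0

intersection data:
  U1={{a},{d},{f},{a,e},{b,d},{b,f},{c,d},{e,f},{b,e,f}} U2={{a},{c},{d},{a,e},{b,d},{c,d},{c,e}} U3={{b},{e},{a,e},{b,d},{b,e},{b,f},{c,e},{e,f},{b,e,f}} U4={{b},{c},{e},{a,e},{b,d},{b,e},{b,f},{c,d},{c,e},{e,f},{b,e,f}} U5={{e},{a,e},{b,e},{c,e},{e,f},{b,e,f}}
  U12={{a},{d},{a,e},{b,d},{c,d}} U13={{a,e},{b,d},{b,f},{e,f},{b,e,f}} U14={{a,e},{b,d},{b,f},{c,d},{e,f},{b,e,f}} U15={{a,e},{e,f},{b,e,f}} U23={{a,e},{b,d},{c,e}} U24={{c},{a,e},{b,d},{c,d},{c,e}} U25={{a,e},{c,e}} U34={{b},{e},{a,e},{b,d},{b,e},{b,f},{c,e},{e,f},{b,e,f}} U35={{e},{a,e},{b,e},{c,e},{e,f},{b,e,f}} U45={{e},{a,e},{b,e},{c,e},{e,f},{b,e,f}}
  U123={{a,e},{b,d}} U124={{a,e},{b,d},{c,d}} U125={{a,e}} U134={{a,e},{b,d},{b,f},{e,f},{b,e,f}} U135={{a,e},{e,f},{b,e,f}} U145={{a,e},{e,f},{b,e,f}} U234={{a,e},{b,d},{c,e}} U235={{a,e},{c,e}} U245={{a,e},{c,e}} U345={{e},{a,e},{b,e},{c,e},{e,f},{b,e,f}}
  U1234={{a,e},{b,d}} U1235={{a,e}} U1245={{a,e}} U1345={{a,e},{e,f},{b,e,f}} U2345={{a,e},{c,e}}
  U12345={{a,e}}
components per intersection:
  U1: {{a},{a,e}} {{d},{b,d},{c,d}} {{f},{b,f},{e,f},{b,e,f}}
  U2: {{a},{a,e}} {{c},{d},{b,d},{c,d},{c,e}}
  U3: {{b},{e},{a,e},{b,d},{b,e},{b,f},{c,e},{e,f},{b,e,f}}
  U4: {{b},{c},{e},{a,e},{b,d},{b,e},{b,f},{c,d},{c,e},{e,f},{b,e,f}}
  U5: {{e},{a,e},{b,e},{c,e},{e,f},{b,e,f}}
  U12: {{a},{a,e}} {{d},{b,d},{c,d}}
  U13: {{a,e}} {{b,d}} {{b,f},{e,f},{b,e,f}}
  U14: {{a,e}} {{b,d}} {{b,f},{e,f},{b,e,f}} {{c,d}}
  U15: {{a,e}} {{e,f},{b,e,f}}
  U23: {{a,e}} {{b,d}} {{c,e}}
  U24: {{c},{c,d},{c,e}} {{a,e}} {{b,d}}
  U25: {{a,e}} {{c,e}}
  U34: {{b},{e},{a,e},{b,d},{b,e},{b,f},{c,e},{e,f},{b,e,f}}
  U35: {{e},{a,e},{b,e},{c,e},{e,f},{b,e,f}}
  U45: {{e},{a,e},{b,e},{c,e},{e,f},{b,e,f}}
  U123: {{a,e}} {{b,d}}
  U124: {{a,e}} {{b,d}} {{c,d}}
  U125: {{a,e}}
  U134: {{a,e}} {{b,d}} {{b,f},{e,f},{b,e,f}}
  U135: {{a,e}} {{e,f},{b,e,f}}
  U145: {{a,e}} {{e,f},{b,e,f}}
  U234: {{a,e}} {{b,d}} {{c,e}}
  U235: {{a,e}} {{c,e}}
  U245: {{a,e}} {{c,e}}
  U345: {{e},{a,e},{b,e},{c,e},{e,f},{b,e,f}}
  U1234: {{a,e}} {{b,d}}
  U1235: {{a,e}}
  U1245: {{a,e}}
  U1345: {{a,e}} {{e,f},{b,e,f}}
  U2345: {{a,e}} {{c,e}}
  U12345: {{a,e}}
C dims 8,22,21,8; δ0: rk 7, SNF 1^7; δ1: rk 14, SNF 1^14; δ2: rk 7, SNF 1^7
Ȟ^0 = (8 − 7) − 0 = 1, so Ȟ^0 ≅ Z
Ȟ^1 = (22 − 14) − 7 = 1, so Ȟ^1 ≅ Z
Ȟ^2 = (21 − 7) − 14 = 0, so Ȟ^2 ≅ 0


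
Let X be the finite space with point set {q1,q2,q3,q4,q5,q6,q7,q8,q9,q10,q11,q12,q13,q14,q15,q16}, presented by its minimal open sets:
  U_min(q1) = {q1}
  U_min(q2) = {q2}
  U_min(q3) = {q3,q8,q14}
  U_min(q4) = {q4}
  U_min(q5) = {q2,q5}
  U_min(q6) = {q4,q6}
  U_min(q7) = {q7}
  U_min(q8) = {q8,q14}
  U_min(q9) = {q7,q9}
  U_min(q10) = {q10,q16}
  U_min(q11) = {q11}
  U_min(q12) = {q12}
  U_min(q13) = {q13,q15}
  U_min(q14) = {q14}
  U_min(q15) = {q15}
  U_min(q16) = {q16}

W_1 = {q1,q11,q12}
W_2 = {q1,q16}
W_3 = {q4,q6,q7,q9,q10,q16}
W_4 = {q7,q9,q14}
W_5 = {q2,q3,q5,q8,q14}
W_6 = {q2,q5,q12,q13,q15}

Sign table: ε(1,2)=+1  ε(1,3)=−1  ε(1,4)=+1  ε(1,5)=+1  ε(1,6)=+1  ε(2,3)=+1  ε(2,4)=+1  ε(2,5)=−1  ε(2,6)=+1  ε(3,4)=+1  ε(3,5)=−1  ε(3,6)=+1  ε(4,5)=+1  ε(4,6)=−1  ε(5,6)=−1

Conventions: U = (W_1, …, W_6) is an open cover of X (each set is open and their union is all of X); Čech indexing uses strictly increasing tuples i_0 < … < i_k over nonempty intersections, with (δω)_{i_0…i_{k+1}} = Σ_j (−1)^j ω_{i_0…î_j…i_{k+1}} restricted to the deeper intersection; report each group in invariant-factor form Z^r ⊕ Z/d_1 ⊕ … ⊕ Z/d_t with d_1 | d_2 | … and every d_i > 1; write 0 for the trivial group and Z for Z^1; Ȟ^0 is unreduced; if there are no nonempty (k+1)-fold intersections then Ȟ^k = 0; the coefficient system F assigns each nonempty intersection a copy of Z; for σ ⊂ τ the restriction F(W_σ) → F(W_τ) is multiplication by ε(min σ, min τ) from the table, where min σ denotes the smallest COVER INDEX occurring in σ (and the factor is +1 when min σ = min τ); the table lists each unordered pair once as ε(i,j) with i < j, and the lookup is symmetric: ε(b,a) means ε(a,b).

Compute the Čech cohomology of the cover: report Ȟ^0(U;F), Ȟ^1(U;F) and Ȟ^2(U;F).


Ȟ^0 = 0; Ȟ^1 = Z/2; Ȟ^2 = 0

nerve simplices:
  W12={q1} W16={q12} W23={q16} W34={q7,q9} W45={q14} W56={q2,q5}
C dims 6,6; δ0: rk 6, SNF 1^5·2
degree 0: 6−6−0 = 0 → Ȟ^0 ≅ 0
degree 1: 6−0−6 = 0 plus torsion [2] → Ȟ^1 ≅ Z/2
degree 2: 0−0−0 = 0 → Ȟ^2 ≅ 0


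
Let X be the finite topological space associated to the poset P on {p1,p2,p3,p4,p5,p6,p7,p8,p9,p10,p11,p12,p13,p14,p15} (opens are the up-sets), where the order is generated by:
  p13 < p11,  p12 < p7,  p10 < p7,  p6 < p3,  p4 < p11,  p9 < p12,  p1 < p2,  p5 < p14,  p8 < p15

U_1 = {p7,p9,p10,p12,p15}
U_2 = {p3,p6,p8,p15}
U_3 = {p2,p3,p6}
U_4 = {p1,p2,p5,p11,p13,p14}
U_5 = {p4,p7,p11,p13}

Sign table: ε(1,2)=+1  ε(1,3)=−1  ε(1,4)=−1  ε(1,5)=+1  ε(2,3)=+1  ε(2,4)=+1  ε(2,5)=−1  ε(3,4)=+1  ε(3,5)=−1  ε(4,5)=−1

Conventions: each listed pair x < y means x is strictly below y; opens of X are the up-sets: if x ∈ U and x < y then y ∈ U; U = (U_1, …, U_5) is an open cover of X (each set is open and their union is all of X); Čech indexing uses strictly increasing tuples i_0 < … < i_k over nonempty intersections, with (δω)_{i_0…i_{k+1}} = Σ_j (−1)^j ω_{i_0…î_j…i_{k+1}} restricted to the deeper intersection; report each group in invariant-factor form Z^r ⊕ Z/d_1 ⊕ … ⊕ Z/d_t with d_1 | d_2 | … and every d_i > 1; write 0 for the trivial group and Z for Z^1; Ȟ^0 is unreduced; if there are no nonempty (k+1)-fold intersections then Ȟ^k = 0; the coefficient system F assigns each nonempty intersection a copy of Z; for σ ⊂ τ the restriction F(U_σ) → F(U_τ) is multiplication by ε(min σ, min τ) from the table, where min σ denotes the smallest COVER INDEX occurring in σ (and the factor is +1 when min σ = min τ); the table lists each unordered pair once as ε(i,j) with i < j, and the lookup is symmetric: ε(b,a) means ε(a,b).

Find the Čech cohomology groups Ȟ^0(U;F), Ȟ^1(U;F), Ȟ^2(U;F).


Ȟ^0 = 0, Ȟ^1 = Z/2, Ȟ^2 = 0

nerve simplices:
  U12={p15} U15={p7} U23={p3,p6} U34={p2} U45={p11,p13}
C dims 5,5; δ0: rk 5, SNF 1^4·2
degree 0: 5−5−0 = 0 → Ȟ^0 ≅ 0
degree 1: 5−0−5 = 0 plus torsion [2] → Ȟ^1 ≅ Z/2
degree 2: 0−0−0 = 0 → Ȟ^2 ≅ 0


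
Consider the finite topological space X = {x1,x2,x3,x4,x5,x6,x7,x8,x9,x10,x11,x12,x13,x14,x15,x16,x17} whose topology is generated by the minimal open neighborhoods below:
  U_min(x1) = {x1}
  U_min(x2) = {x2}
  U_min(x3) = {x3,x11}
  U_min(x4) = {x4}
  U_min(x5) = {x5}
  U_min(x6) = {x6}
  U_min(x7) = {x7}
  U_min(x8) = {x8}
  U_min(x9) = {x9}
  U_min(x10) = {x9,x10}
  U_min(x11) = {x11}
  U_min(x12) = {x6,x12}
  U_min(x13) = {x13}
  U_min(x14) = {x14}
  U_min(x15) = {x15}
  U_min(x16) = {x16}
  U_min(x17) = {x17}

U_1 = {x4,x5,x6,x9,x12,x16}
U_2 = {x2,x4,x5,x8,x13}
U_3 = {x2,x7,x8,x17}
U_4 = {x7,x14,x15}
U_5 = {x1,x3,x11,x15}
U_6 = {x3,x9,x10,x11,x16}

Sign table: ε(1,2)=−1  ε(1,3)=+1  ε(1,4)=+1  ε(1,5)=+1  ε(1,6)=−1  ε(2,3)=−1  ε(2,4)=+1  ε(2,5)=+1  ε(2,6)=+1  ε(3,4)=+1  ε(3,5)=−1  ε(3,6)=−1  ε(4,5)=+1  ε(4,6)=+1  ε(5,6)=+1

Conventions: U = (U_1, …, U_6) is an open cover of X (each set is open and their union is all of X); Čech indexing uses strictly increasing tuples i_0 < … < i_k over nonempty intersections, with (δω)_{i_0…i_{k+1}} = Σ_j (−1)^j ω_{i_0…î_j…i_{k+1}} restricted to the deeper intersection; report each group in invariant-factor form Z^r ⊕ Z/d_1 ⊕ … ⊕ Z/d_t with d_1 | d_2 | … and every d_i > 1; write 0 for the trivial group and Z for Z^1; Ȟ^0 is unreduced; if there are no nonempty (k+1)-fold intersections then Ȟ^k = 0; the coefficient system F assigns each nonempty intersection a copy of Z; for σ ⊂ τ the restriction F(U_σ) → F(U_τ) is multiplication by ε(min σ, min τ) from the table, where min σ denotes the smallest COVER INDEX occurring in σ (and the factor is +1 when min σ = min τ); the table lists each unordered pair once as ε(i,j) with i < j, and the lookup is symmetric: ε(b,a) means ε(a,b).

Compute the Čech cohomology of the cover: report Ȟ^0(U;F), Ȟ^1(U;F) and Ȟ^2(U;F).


nonempty overlaps:
  U12={x4,x5} U16={x9,x16} U23={x2,x8} U34={x7} U45={x15} U56={x3,x11}
C dims 6,6; δ0: rk 6, SNF 1^5·2
degree 0: 6−6−0 = 0 → Ȟ^0 ≅ 0
degree 1: 6−0−6 = 0 plus torsion [2] → Ȟ^1 ≅ Z/2
degree 2: 0−0−0 = 0 → Ȟ^2 ≅ 0

Ȟ^0(U;F) ≅ 0,  Ȟ^1(U;F) ≅ Z/2,  Ȟ^2(U;F) ≅ 0


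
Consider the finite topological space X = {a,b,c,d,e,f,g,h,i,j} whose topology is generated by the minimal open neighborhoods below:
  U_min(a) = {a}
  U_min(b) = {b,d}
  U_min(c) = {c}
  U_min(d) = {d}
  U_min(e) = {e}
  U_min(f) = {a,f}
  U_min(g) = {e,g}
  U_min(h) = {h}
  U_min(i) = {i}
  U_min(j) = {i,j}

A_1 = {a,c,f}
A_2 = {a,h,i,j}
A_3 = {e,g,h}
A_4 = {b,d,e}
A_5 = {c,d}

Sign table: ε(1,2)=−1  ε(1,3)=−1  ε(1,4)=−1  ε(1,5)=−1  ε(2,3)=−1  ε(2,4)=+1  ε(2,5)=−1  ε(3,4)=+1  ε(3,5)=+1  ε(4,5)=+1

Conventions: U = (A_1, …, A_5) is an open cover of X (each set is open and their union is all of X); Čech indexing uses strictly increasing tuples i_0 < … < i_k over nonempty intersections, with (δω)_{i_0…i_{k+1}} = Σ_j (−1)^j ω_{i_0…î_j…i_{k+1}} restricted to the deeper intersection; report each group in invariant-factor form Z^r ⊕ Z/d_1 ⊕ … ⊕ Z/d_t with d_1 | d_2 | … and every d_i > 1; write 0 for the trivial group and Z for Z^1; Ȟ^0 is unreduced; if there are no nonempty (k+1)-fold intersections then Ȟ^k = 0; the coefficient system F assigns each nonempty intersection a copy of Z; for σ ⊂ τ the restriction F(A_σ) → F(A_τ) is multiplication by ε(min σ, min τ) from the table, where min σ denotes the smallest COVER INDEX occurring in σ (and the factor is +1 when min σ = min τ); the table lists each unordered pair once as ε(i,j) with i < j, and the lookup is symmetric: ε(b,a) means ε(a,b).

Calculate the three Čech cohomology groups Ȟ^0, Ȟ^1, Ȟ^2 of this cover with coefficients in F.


Ȟ^0(U;F) ≅ 0; Ȟ^1(U;F) ≅ Z/2; Ȟ^2(U;F) ≅ 0

intersection data:
  A12={a} A15={c} A23={h} A34={e} A45={d}
C dims 5,5; δ0: rk 5, SNF 1^4·2
Ȟ^0 = (5 − 5) − 0 = 0, so Ȟ^0 ≅ 0
Ȟ^1 = (5 − 0) − 5 = 0 plus torsion [2], so Ȟ^1 ≅ Z/2
Ȟ^2 = (0 − 0) − 0 = 0, so Ȟ^2 ≅ 0


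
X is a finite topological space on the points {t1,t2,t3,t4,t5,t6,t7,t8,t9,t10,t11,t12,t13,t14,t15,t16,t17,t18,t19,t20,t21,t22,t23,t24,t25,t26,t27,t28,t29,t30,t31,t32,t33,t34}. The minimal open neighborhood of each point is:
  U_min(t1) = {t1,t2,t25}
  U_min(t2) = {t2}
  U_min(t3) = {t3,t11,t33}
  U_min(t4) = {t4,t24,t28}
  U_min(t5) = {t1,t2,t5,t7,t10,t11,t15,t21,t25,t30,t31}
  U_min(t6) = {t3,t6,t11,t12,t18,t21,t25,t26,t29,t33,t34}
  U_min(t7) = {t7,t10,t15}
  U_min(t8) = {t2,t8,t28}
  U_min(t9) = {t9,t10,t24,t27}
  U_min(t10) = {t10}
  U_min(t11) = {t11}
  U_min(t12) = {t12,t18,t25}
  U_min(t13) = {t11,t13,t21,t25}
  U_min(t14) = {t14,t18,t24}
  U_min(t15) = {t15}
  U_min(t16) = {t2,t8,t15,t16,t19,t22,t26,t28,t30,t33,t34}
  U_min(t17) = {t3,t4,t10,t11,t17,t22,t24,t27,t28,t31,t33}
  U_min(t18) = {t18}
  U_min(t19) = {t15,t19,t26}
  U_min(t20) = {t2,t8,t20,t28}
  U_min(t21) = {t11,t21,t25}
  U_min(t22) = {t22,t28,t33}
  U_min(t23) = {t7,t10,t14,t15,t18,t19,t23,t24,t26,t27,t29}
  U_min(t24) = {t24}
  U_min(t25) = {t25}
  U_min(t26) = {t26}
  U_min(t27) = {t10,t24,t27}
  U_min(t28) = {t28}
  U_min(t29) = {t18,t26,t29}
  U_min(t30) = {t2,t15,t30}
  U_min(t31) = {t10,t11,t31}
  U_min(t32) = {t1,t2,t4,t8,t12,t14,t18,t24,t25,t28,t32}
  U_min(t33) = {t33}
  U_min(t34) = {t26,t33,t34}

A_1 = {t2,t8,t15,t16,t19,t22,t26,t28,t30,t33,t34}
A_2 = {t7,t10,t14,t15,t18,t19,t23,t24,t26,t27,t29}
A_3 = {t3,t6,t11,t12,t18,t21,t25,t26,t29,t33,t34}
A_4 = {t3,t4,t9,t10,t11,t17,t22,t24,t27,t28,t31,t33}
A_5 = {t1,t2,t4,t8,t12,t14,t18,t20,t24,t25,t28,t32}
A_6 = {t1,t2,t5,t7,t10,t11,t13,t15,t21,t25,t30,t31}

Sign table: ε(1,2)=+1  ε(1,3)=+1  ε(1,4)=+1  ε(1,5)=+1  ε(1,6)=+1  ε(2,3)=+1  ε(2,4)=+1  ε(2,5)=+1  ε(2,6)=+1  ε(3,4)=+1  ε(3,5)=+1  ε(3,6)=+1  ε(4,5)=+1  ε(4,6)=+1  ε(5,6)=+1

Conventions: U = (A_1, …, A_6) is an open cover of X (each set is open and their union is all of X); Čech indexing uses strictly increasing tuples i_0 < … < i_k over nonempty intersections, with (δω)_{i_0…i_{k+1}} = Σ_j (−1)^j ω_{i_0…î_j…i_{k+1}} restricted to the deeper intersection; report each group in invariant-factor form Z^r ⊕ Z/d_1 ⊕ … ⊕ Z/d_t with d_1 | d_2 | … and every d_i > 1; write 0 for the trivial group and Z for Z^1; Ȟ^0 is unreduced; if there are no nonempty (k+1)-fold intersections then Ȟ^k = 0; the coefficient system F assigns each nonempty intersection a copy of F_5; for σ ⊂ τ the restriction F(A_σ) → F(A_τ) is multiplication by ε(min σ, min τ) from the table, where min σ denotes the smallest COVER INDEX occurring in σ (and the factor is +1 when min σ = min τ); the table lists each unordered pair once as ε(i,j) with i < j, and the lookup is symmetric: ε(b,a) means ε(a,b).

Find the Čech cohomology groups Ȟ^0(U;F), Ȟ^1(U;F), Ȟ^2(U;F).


nerve simplices:
  A12={t15,t19,t26} A13={t26,t33,t34} A14={t22,t28,t33} A15={t2,t8,t28} A16={t2,t15,t30} A23={t18,t26,t29} A24={t10,t24,t27} A25={t14,t18,t24} A26={t7,t10,t15} A34={t3,t11,t33} A35={t12,t18,t25} A36={t11,t21,t25} A45={t4,t24,t28} A46={t10,t11,t31} A56={t1,t2,t25}
  A123={t26} A126={t15} A134={t33} A145={t28} A156={t2} A235={t18} A245={t24} A246={t10} A346={t11} A356={t25}
C dims 6,15,10; δ0: rk_F5 5; δ1: rk_F5 10
degree 0: 6−5−0 = 1 → Ȟ^0 ≅ Z/5
degree 1: 15−10−5 = 0 → Ȟ^1 ≅ 0
degree 2: 10−0−10 = 0 → Ȟ^2 ≅ 0

Ȟ^0 = Z/5, Ȟ^1 = 0 and Ȟ^2 = 0
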